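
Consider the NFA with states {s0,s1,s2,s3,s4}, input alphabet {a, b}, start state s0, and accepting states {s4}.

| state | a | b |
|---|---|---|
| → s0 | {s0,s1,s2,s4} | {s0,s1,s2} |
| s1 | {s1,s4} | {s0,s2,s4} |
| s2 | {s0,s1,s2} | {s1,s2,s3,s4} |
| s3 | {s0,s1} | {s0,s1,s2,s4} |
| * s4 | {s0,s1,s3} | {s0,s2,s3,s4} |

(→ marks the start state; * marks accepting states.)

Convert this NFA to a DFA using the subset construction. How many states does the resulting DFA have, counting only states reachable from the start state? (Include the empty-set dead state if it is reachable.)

4

Start state of the DFA: {s0}.
{s0} --a--> {s0,s1,s2,s4}  [new]
{s0} --b--> {s0,s1,s2}  [new]
{s0,s1,s2,s4} --a--> {s0,s1,s2,s3,s4}  [new]
{s0,s1,s2,s4} --b--> {s0,s1,s2,s3,s4}  [seen]
{s0,s1,s2} --a--> {s0,s1,s2,s4}  [seen]
{s0,s1,s2} --b--> {s0,s1,s2,s3,s4}  [seen]
{s0,s1,s2,s3,s4} --a--> {s0,s1,s2,s3,s4}  [seen]
{s0,s1,s2,s3,s4} --b--> {s0,s1,s2,s3,s4}  [seen]
Reachable DFA states: {s0}, {s0,s1,s2,s4}, {s0,s1,s2}, {s0,s1,s2,s3,s4}.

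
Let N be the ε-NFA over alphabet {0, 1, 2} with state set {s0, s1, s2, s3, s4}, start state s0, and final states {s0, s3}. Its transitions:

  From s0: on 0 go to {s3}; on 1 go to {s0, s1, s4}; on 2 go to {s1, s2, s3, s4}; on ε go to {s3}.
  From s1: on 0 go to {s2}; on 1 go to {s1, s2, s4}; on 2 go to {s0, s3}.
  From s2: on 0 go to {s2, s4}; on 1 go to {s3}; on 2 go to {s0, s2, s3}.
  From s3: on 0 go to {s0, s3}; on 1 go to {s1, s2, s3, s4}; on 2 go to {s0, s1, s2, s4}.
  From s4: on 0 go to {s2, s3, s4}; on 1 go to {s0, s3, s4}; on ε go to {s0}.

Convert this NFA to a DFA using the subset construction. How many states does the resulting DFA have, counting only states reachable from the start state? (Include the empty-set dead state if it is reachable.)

3

Start state of the DFA: {s0, s3} (ε-closure of the NFA start).
{s0, s3} --0--> {s0, s3}  [seen]
{s0, s3} --1--> {s0, s1, s2, s3, s4}  [new]
{s0, s3} --2--> {s0, s1, s2, s3, s4}  [seen]
{s0, s1, s2, s3, s4} --0--> {s0, s2, s3, s4}  [new]
{s0, s1, s2, s3, s4} --1--> {s0, s1, s2, s3, s4}  [seen]
{s0, s1, s2, s3, s4} --2--> {s0, s1, s2, s3, s4}  [seen]
{s0, s2, s3, s4} --0--> {s0, s2, s3, s4}  [seen]
{s0, s2, s3, s4} --1--> {s0, s1, s2, s3, s4}  [seen]
{s0, s2, s3, s4} --2--> {s0, s1, s2, s3, s4}  [seen]
Reachable DFA states: {s0, s3}, {s0, s1, s2, s3, s4}, {s0, s2, s3, s4}.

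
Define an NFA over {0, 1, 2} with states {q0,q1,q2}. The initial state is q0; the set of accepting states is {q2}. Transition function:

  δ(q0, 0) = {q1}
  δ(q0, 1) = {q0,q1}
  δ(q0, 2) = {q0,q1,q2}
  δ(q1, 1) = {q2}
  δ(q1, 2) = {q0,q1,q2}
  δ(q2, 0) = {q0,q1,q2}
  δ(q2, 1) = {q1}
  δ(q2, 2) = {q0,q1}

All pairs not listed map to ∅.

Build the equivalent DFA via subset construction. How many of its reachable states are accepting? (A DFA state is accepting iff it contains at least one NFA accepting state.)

2

Start state of the DFA: {q0}.
{q0} --0--> {q1}  [new]
{q0} --1--> {q0,q1}  [new]
{q0} --2--> {q0,q1,q2}  [new]
{q1} --0--> ∅  [new]
{q1} --1--> {q2}  [new]
{q1} --2--> {q0,q1,q2}  [seen]
{q0,q1} --0--> {q1}  [seen]
{q0,q1} --1--> {q0,q1,q2}  [seen]
{q0,q1} --2--> {q0,q1,q2}  [seen]
{q0,q1,q2} --0--> {q0,q1,q2}  [seen]
{q0,q1,q2} --1--> {q0,q1,q2}  [seen]
{q0,q1,q2} --2--> {q0,q1,q2}  [seen]
∅ --0--> ∅  [seen]
∅ --1--> ∅  [seen]
∅ --2--> ∅  [seen]
{q2} --0--> {q0,q1,q2}  [seen]
{q2} --1--> {q1}  [seen]
{q2} --2--> {q0,q1}  [seen]
Reachable DFA states: {q0}, {q1}, {q0,q1}, {q0,q1,q2}, ∅, {q2}.
Accepting DFA states (contain an NFA accepting state): {q0,q1,q2}, {q2}.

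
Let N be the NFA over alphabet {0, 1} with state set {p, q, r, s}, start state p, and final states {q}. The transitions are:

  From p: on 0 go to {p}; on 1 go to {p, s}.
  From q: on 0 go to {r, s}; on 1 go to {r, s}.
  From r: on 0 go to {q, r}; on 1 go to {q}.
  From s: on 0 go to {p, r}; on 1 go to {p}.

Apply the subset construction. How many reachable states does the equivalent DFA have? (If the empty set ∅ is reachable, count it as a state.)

7

Start state of the DFA: {p}.
{p} --0--> {p}  [seen]
{p} --1--> {p, s}  [new]
{p, s} --0--> {p, r}  [new]
{p, s} --1--> {p, s}  [seen]
{p, r} --0--> {p, q, r}  [new]
{p, r} --1--> {p, q, s}  [new]
{p, q, r} --0--> {p, q, r, s}  [new]
{p, q, r} --1--> {p, q, r, s}  [seen]
{p, q, s} --0--> {p, r, s}  [new]
{p, q, s} --1--> {p, r, s}  [seen]
{p, q, r, s} --0--> {p, q, r, s}  [seen]
{p, q, r, s} --1--> {p, q, r, s}  [seen]
{p, r, s} --0--> {p, q, r}  [seen]
{p, r, s} --1--> {p, q, s}  [seen]
Reachable DFA states: {p}, {p, s}, {p, r}, {p, q, r}, {p, q, s}, {p, q, r, s}, {p, r, s}.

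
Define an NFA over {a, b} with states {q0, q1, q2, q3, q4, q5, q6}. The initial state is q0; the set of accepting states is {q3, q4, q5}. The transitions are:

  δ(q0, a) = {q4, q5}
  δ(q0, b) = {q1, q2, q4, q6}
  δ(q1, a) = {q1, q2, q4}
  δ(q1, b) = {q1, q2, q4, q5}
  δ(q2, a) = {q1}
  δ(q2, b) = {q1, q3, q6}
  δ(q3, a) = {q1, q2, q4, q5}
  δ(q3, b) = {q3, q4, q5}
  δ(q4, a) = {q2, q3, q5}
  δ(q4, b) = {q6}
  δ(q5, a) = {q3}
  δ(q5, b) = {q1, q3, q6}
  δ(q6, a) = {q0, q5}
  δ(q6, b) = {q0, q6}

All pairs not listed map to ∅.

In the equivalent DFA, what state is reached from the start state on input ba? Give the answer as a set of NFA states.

Start: {q0}.
δ(q0,b) = {q1, q2, q4, q6}.
Union: {q1, q2, q4, q6}.
After b: {q1, q2, q4, q6}.
δ(q1,a) = {q1, q2, q4}; δ(q2,a) = {q1}; δ(q4,a) = {q2, q3, q5}; δ(q6,a) = {q0, q5}.
Union: {q0, q1, q2, q3, q4, q5}.
After a: {q0, q1, q2, q3, q4, q5}.

{q0, q1, q2, q3, q4, q5}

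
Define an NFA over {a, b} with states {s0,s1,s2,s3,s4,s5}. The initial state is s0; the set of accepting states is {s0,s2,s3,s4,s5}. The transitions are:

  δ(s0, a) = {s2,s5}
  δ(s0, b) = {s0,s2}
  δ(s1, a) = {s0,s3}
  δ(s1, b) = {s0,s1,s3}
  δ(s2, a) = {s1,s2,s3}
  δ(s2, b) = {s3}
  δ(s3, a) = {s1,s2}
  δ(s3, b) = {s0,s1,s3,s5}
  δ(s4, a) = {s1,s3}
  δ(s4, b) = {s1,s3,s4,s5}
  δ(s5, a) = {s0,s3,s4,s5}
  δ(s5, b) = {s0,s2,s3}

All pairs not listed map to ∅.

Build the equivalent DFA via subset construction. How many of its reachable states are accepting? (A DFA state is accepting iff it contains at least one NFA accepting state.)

7

Start state of the DFA: {s0}.
{s0} --a--> {s2,s5}  [new]
{s0} --b--> {s0,s2}  [new]
{s2,s5} --a--> {s0,s1,s2,s3,s4,s5}  [new]
{s2,s5} --b--> {s0,s2,s3}  [new]
{s0,s2} --a--> {s1,s2,s3,s5}  [new]
{s0,s2} --b--> {s0,s2,s3}  [seen]
{s0,s1,s2,s3,s4,s5} --a--> {s0,s1,s2,s3,s4,s5}  [seen]
{s0,s1,s2,s3,s4,s5} --b--> {s0,s1,s2,s3,s4,s5}  [seen]
{s0,s2,s3} --a--> {s1,s2,s3,s5}  [seen]
{s0,s2,s3} --b--> {s0,s1,s2,s3,s5}  [new]
{s1,s2,s3,s5} --a--> {s0,s1,s2,s3,s4,s5}  [seen]
{s1,s2,s3,s5} --b--> {s0,s1,s2,s3,s5}  [seen]
{s0,s1,s2,s3,s5} --a--> {s0,s1,s2,s3,s4,s5}  [seen]
{s0,s1,s2,s3,s5} --b--> {s0,s1,s2,s3,s5}  [seen]
Reachable DFA states: {s0}, {s2,s5}, {s0,s2}, {s0,s1,s2,s3,s4,s5}, {s0,s2,s3}, {s1,s2,s3,s5}, {s0,s1,s2,s3,s5}.
Accepting DFA states (contain an NFA accepting state): {s0}, {s2,s5}, {s0,s2}, {s0,s1,s2,s3,s4,s5}, {s0,s2,s3}, {s1,s2,s3,s5}, {s0,s1,s2,s3,s5}.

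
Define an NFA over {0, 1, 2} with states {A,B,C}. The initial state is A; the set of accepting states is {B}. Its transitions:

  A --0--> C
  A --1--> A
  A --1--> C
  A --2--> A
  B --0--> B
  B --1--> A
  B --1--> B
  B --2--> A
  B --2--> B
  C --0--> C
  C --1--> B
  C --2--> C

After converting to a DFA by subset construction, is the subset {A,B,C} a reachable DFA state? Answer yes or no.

Start state of the DFA: {A}.
{A} --0--> {C}  [new]
{A} --1--> {A,C}  [new]
{A} --2--> {A}  [seen]
{C} --0--> {C}  [seen]
{C} --1--> {B}  [new]
{C} --2--> {C}  [seen]
{A,C} --0--> {C}  [seen]
{A,C} --1--> {A,B,C}  [new]
{A,C} --2--> {A,C}  [seen]
{B} --0--> {B}  [seen]
{B} --1--> {A,B}  [new]
{B} --2--> {A,B}  [seen]
{A,B,C} --0--> {B,C}  [new]
{A,B,C} --1--> {A,B,C}  [seen]
{A,B,C} --2--> {A,B,C}  [seen]
{A,B} --0--> {B,C}  [seen]
{A,B} --1--> {A,B,C}  [seen]
{A,B} --2--> {A,B}  [seen]
{B,C} --0--> {B,C}  [seen]
{B,C} --1--> {A,B}  [seen]
{B,C} --2--> {A,B,C}  [seen]
Reachable DFA states: {A}, {C}, {A,C}, {B}, {A,B,C}, {A,B}, {B,C}.
{A,B,C} is among them.

yes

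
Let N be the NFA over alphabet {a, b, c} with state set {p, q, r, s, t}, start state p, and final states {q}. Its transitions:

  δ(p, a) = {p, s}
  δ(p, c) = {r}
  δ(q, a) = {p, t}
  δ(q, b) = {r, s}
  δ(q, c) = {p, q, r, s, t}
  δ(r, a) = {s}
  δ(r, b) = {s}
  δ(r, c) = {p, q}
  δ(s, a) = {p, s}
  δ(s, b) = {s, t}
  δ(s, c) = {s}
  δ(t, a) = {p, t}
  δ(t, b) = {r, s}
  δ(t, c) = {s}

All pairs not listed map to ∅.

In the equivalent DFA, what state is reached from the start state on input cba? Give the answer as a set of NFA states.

Start: {p}.
δ(p,c) = {r}.
Union: {r}.
After c: {r}.
δ(r,b) = {s}.
Union: {s}.
After b: {s}.
δ(s,a) = {p, s}.
Union: {p, s}.
After a: {p, s}.

{p, s}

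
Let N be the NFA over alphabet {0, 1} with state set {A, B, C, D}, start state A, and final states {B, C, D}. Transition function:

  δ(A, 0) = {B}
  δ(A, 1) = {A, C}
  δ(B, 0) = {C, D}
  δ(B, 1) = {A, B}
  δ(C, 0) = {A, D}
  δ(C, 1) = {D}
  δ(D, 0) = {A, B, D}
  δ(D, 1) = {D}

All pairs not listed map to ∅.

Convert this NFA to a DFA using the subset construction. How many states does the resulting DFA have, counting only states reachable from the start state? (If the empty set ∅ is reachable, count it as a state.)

Start state of the DFA: {A}.
{A} --0--> {B}  [new]
{A} --1--> {A, C}  [new]
{B} --0--> {C, D}  [new]
{B} --1--> {A, B}  [new]
{A, C} --0--> {A, B, D}  [new]
{A, C} --1--> {A, C, D}  [new]
{C, D} --0--> {A, B, D}  [seen]
{C, D} --1--> {D}  [new]
{A, B} --0--> {B, C, D}  [new]
{A, B} --1--> {A, B, C}  [new]
{A, B, D} --0--> {A, B, C, D}  [new]
{A, B, D} --1--> {A, B, C, D}  [seen]
{A, C, D} --0--> {A, B, D}  [seen]
{A, C, D} --1--> {A, C, D}  [seen]
{D} --0--> {A, B, D}  [seen]
{D} --1--> {D}  [seen]
{B, C, D} --0--> {A, B, C, D}  [seen]
{B, C, D} --1--> {A, B, D}  [seen]
{A, B, C} --0--> {A, B, C, D}  [seen]
{A, B, C} --1--> {A, B, C, D}  [seen]
{A, B, C, D} --0--> {A, B, C, D}  [seen]
{A, B, C, D} --1--> {A, B, C, D}  [seen]
Reachable DFA states: {A}, {B}, {A, C}, {C, D}, {A, B}, {A, B, D}, {A, C, D}, {D}, {B, C, D}, {A, B, C}, {A, B, C, D}.

11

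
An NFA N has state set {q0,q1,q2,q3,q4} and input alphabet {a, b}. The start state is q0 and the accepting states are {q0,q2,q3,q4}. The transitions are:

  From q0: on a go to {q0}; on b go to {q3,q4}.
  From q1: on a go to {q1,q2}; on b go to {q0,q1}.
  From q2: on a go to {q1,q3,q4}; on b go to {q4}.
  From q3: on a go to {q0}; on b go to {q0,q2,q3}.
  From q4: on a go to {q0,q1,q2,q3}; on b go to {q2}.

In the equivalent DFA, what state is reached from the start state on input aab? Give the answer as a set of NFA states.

{q3,q4}

Start: {q0}.
δ(q0,a) = {q0}.
Union: {q0}.
After a: {q0}.
δ(q0,a) = {q0}.
Union: {q0}.
After a: {q0}.
δ(q0,b) = {q3,q4}.
Union: {q3,q4}.
After b: {q3,q4}.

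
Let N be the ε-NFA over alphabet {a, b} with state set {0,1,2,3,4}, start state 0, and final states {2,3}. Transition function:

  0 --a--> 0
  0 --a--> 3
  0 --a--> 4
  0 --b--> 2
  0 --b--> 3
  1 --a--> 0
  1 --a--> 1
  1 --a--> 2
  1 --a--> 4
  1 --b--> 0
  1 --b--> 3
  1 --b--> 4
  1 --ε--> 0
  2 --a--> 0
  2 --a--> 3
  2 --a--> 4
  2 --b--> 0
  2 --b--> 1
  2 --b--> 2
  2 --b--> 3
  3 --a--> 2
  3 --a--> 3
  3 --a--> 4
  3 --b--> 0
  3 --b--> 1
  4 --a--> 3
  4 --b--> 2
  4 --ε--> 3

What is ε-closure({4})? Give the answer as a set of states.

{3,4}

Begin with {4}.
4 →ε {3}; add 3.
ε-closure = {3,4}.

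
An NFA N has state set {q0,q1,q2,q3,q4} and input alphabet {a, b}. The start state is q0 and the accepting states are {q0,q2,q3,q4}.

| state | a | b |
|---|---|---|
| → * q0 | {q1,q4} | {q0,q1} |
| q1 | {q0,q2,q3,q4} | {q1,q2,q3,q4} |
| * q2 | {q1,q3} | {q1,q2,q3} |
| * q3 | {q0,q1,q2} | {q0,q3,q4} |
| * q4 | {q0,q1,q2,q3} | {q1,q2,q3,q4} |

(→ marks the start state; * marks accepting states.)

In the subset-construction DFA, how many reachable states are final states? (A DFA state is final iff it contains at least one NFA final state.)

5

Start state of the DFA: {q0}.
{q0} --a--> {q1,q4}  [new]
{q0} --b--> {q0,q1}  [new]
{q1,q4} --a--> {q0,q1,q2,q3,q4}  [new]
{q1,q4} --b--> {q1,q2,q3,q4}  [new]
{q0,q1} --a--> {q0,q1,q2,q3,q4}  [seen]
{q0,q1} --b--> {q0,q1,q2,q3,q4}  [seen]
{q0,q1,q2,q3,q4} --a--> {q0,q1,q2,q3,q4}  [seen]
{q0,q1,q2,q3,q4} --b--> {q0,q1,q2,q3,q4}  [seen]
{q1,q2,q3,q4} --a--> {q0,q1,q2,q3,q4}  [seen]
{q1,q2,q3,q4} --b--> {q0,q1,q2,q3,q4}  [seen]
Reachable DFA states: {q0}, {q1,q4}, {q0,q1}, {q0,q1,q2,q3,q4}, {q1,q2,q3,q4}.
Accepting DFA states (contain an NFA accepting state): {q0}, {q1,q4}, {q0,q1}, {q0,q1,q2,q3,q4}, {q1,q2,q3,q4}.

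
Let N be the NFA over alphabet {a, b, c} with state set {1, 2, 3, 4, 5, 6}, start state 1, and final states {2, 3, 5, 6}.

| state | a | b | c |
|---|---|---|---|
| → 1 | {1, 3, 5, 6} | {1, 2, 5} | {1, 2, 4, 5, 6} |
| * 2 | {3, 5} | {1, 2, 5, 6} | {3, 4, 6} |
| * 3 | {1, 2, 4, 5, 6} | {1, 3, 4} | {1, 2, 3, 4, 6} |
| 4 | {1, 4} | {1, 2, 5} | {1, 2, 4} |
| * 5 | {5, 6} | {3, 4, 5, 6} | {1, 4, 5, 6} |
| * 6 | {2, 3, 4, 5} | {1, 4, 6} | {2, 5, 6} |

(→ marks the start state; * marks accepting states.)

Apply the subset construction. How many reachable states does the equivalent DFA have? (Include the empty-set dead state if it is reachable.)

5

Start state of the DFA: {1}.
{1} --a--> {1, 3, 5, 6}  [new]
{1} --b--> {1, 2, 5}  [new]
{1} --c--> {1, 2, 4, 5, 6}  [new]
{1, 3, 5, 6} --a--> {1, 2, 3, 4, 5, 6}  [new]
{1, 3, 5, 6} --b--> {1, 2, 3, 4, 5, 6}  [seen]
{1, 3, 5, 6} --c--> {1, 2, 3, 4, 5, 6}  [seen]
{1, 2, 5} --a--> {1, 3, 5, 6}  [seen]
{1, 2, 5} --b--> {1, 2, 3, 4, 5, 6}  [seen]
{1, 2, 5} --c--> {1, 2, 3, 4, 5, 6}  [seen]
{1, 2, 4, 5, 6} --a--> {1, 2, 3, 4, 5, 6}  [seen]
{1, 2, 4, 5, 6} --b--> {1, 2, 3, 4, 5, 6}  [seen]
{1, 2, 4, 5, 6} --c--> {1, 2, 3, 4, 5, 6}  [seen]
{1, 2, 3, 4, 5, 6} --a--> {1, 2, 3, 4, 5, 6}  [seen]
{1, 2, 3, 4, 5, 6} --b--> {1, 2, 3, 4, 5, 6}  [seen]
{1, 2, 3, 4, 5, 6} --c--> {1, 2, 3, 4, 5, 6}  [seen]
Reachable DFA states: {1}, {1, 3, 5, 6}, {1, 2, 5}, {1, 2, 4, 5, 6}, {1, 2, 3, 4, 5, 6}.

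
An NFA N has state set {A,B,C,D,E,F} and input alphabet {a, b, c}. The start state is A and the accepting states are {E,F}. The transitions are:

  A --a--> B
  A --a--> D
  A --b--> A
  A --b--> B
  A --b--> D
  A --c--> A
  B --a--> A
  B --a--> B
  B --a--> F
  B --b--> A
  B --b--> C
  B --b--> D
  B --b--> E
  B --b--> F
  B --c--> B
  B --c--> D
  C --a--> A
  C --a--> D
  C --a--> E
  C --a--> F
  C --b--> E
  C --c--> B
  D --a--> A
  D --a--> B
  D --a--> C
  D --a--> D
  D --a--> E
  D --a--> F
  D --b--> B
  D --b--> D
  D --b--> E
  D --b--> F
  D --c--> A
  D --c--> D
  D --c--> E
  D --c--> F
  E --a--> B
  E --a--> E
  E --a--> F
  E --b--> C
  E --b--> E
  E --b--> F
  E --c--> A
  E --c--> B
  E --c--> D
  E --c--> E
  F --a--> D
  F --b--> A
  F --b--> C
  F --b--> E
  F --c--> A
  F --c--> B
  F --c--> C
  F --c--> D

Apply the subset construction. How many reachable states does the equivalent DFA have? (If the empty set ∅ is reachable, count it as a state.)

5

Start state of the DFA: {A}.
{A} --a--> {B,D}  [new]
{A} --b--> {A,B,D}  [new]
{A} --c--> {A}  [seen]
{B,D} --a--> {A,B,C,D,E,F}  [new]
{B,D} --b--> {A,B,C,D,E,F}  [seen]
{B,D} --c--> {A,B,D,E,F}  [new]
{A,B,D} --a--> {A,B,C,D,E,F}  [seen]
{A,B,D} --b--> {A,B,C,D,E,F}  [seen]
{A,B,D} --c--> {A,B,D,E,F}  [seen]
{A,B,C,D,E,F} --a--> {A,B,C,D,E,F}  [seen]
{A,B,C,D,E,F} --b--> {A,B,C,D,E,F}  [seen]
{A,B,C,D,E,F} --c--> {A,B,C,D,E,F}  [seen]
{A,B,D,E,F} --a--> {A,B,C,D,E,F}  [seen]
{A,B,D,E,F} --b--> {A,B,C,D,E,F}  [seen]
{A,B,D,E,F} --c--> {A,B,C,D,E,F}  [seen]
Reachable DFA states: {A}, {B,D}, {A,B,D}, {A,B,C,D,E,F}, {A,B,D,E,F}.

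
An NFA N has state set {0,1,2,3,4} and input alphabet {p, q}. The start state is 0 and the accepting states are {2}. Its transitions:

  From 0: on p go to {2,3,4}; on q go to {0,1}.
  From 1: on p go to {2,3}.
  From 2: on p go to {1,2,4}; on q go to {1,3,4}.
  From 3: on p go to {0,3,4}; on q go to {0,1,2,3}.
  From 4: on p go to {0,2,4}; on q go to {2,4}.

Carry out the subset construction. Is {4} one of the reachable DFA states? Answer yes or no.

no

Start state of the DFA: {0}.
{0} --p--> {2,3,4}  [new]
{0} --q--> {0,1}  [new]
{2,3,4} --p--> {0,1,2,3,4}  [new]
{2,3,4} --q--> {0,1,2,3,4}  [seen]
{0,1} --p--> {2,3,4}  [seen]
{0,1} --q--> {0,1}  [seen]
{0,1,2,3,4} --p--> {0,1,2,3,4}  [seen]
{0,1,2,3,4} --q--> {0,1,2,3,4}  [seen]
Reachable DFA states: {0}, {2,3,4}, {0,1}, {0,1,2,3,4}.
{4} is not among them.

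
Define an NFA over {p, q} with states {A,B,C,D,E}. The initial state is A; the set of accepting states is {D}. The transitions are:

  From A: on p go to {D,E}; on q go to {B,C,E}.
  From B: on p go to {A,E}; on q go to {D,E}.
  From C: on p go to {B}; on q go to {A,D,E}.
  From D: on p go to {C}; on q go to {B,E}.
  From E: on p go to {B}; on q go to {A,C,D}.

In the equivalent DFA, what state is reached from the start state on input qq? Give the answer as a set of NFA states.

{A,C,D,E}

Start: {A}.
δ(A,q) = {B,C,E}.
Union: {B,C,E}.
After q: {B,C,E}.
δ(B,q) = {D,E}; δ(C,q) = {A,D,E}; δ(E,q) = {A,C,D}.
Union: {A,C,D,E}.
After q: {A,C,D,E}.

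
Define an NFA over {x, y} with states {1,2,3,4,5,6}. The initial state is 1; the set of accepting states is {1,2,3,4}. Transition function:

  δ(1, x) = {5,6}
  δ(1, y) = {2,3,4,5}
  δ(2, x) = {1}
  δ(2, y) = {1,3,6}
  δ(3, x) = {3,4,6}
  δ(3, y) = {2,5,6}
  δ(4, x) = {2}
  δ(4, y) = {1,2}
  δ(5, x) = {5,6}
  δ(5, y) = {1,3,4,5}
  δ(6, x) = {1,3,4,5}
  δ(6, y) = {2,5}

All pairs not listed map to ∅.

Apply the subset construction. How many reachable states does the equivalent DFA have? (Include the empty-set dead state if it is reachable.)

Start state of the DFA: {1}.
{1} --x--> {5,6}  [new]
{1} --y--> {2,3,4,5}  [new]
{5,6} --x--> {1,3,4,5,6}  [new]
{5,6} --y--> {1,2,3,4,5}  [new]
{2,3,4,5} --x--> {1,2,3,4,5,6}  [new]
{2,3,4,5} --y--> {1,2,3,4,5,6}  [seen]
{1,3,4,5,6} --x--> {1,2,3,4,5,6}  [seen]
{1,3,4,5,6} --y--> {1,2,3,4,5,6}  [seen]
{1,2,3,4,5} --x--> {1,2,3,4,5,6}  [seen]
{1,2,3,4,5} --y--> {1,2,3,4,5,6}  [seen]
{1,2,3,4,5,6} --x--> {1,2,3,4,5,6}  [seen]
{1,2,3,4,5,6} --y--> {1,2,3,4,5,6}  [seen]
Reachable DFA states: {1}, {5,6}, {2,3,4,5}, {1,3,4,5,6}, {1,2,3,4,5}, {1,2,3,4,5,6}.

6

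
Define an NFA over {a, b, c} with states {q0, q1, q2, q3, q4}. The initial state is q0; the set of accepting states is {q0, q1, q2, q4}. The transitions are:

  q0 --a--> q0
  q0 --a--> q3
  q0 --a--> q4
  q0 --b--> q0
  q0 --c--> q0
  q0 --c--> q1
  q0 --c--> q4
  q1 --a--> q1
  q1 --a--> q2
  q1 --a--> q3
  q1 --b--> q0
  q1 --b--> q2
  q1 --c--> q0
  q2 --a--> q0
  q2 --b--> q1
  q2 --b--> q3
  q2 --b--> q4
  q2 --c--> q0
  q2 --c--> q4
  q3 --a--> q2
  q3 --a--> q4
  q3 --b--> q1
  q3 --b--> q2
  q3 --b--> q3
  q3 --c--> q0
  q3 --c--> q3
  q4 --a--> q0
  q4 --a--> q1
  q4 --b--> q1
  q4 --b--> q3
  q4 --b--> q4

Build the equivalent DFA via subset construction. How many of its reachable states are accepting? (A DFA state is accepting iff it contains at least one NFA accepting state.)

5

Start state of the DFA: {q0}.
{q0} --a--> {q0, q3, q4}  [new]
{q0} --b--> {q0}  [seen]
{q0} --c--> {q0, q1, q4}  [new]
{q0, q3, q4} --a--> {q0, q1, q2, q3, q4}  [new]
{q0, q3, q4} --b--> {q0, q1, q2, q3, q4}  [seen]
{q0, q3, q4} --c--> {q0, q1, q3, q4}  [new]
{q0, q1, q4} --a--> {q0, q1, q2, q3, q4}  [seen]
{q0, q1, q4} --b--> {q0, q1, q2, q3, q4}  [seen]
{q0, q1, q4} --c--> {q0, q1, q4}  [seen]
{q0, q1, q2, q3, q4} --a--> {q0, q1, q2, q3, q4}  [seen]
{q0, q1, q2, q3, q4} --b--> {q0, q1, q2, q3, q4}  [seen]
{q0, q1, q2, q3, q4} --c--> {q0, q1, q3, q4}  [seen]
{q0, q1, q3, q4} --a--> {q0, q1, q2, q3, q4}  [seen]
{q0, q1, q3, q4} --b--> {q0, q1, q2, q3, q4}  [seen]
{q0, q1, q3, q4} --c--> {q0, q1, q3, q4}  [seen]
Reachable DFA states: {q0}, {q0, q3, q4}, {q0, q1, q4}, {q0, q1, q2, q3, q4}, {q0, q1, q3, q4}.
Accepting DFA states (contain an NFA accepting state): {q0}, {q0, q3, q4}, {q0, q1, q4}, {q0, q1, q2, q3, q4}, {q0, q1, q3, q4}.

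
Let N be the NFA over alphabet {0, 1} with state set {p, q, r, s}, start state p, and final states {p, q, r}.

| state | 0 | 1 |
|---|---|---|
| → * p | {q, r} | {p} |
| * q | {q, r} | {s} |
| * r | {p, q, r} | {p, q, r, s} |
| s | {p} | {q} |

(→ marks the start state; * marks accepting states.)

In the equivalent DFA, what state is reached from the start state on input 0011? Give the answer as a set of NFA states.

Start: {p}.
δ(p,0) = {q, r}.
Union: {q, r}.
After 0: {q, r}.
δ(q,0) = {q, r}; δ(r,0) = {p, q, r}.
Union: {p, q, r}.
After 0: {p, q, r}.
δ(p,1) = {p}; δ(q,1) = {s}; δ(r,1) = {p, q, r, s}.
Union: {p, q, r, s}.
After 1: {p, q, r, s}.
δ(p,1) = {p}; δ(q,1) = {s}; δ(r,1) = {p, q, r, s}; δ(s,1) = {q}.
Union: {p, q, r, s}.
After 1: {p, q, r, s}.

{p, q, r, s}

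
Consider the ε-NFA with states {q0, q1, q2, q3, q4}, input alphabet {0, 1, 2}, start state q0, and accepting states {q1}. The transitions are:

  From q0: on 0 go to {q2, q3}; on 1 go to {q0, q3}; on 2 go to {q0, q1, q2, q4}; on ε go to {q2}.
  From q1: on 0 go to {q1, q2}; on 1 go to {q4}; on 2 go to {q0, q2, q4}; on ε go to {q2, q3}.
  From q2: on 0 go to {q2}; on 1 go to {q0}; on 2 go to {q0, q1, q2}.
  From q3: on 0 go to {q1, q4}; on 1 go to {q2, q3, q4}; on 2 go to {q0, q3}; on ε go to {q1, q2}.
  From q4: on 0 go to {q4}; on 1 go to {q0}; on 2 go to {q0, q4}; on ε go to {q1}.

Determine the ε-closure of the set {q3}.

Begin with {q3}.
q3 →ε {q1, q2}; add q1, q2.
ε-closure = {q1, q2, q3}.

{q1, q2, q3}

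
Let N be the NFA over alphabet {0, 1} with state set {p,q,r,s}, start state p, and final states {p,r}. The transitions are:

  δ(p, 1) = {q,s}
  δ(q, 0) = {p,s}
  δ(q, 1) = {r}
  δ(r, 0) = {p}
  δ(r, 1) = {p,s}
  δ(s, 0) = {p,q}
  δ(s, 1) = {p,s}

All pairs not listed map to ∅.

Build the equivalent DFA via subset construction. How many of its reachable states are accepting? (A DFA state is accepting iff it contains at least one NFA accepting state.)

7

Start state of the DFA: {p}.
{p} --0--> ∅  [new]
{p} --1--> {q,s}  [new]
∅ --0--> ∅  [seen]
∅ --1--> ∅  [seen]
{q,s} --0--> {p,q,s}  [new]
{q,s} --1--> {p,r,s}  [new]
{p,q,s} --0--> {p,q,s}  [seen]
{p,q,s} --1--> {p,q,r,s}  [new]
{p,r,s} --0--> {p,q}  [new]
{p,r,s} --1--> {p,q,s}  [seen]
{p,q,r,s} --0--> {p,q,s}  [seen]
{p,q,r,s} --1--> {p,q,r,s}  [seen]
{p,q} --0--> {p,s}  [new]
{p,q} --1--> {q,r,s}  [new]
{p,s} --0--> {p,q}  [seen]
{p,s} --1--> {p,q,s}  [seen]
{q,r,s} --0--> {p,q,s}  [seen]
{q,r,s} --1--> {p,r,s}  [seen]
Reachable DFA states: {p}, ∅, {q,s}, {p,q,s}, {p,r,s}, {p,q,r,s}, {p,q}, {p,s}, {q,r,s}.
Accepting DFA states (contain an NFA accepting state): {p}, {p,q,s}, {p,r,s}, {p,q,r,s}, {p,q}, {p,s}, {q,r,s}.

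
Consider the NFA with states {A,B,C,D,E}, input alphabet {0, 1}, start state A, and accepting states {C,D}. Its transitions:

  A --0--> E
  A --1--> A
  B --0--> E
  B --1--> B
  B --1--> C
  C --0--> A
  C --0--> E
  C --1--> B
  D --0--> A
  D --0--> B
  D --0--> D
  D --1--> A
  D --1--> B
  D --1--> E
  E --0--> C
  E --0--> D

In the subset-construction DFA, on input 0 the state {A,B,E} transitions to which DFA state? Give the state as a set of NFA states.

{C,D,E}

δ(A,0) = {E}; δ(B,0) = {E}; δ(E,0) = {C,D}.
Union: {C,D,E}.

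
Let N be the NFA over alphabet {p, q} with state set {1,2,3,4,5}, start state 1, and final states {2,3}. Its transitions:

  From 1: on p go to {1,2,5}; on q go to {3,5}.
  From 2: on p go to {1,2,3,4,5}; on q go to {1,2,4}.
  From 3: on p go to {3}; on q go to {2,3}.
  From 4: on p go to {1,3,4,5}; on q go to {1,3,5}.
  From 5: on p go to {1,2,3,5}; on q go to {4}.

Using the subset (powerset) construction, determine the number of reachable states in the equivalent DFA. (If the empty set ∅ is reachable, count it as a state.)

6

Start state of the DFA: {1}.
{1} --p--> {1,2,5}  [new]
{1} --q--> {3,5}  [new]
{1,2,5} --p--> {1,2,3,4,5}  [new]
{1,2,5} --q--> {1,2,3,4,5}  [seen]
{3,5} --p--> {1,2,3,5}  [new]
{3,5} --q--> {2,3,4}  [new]
{1,2,3,4,5} --p--> {1,2,3,4,5}  [seen]
{1,2,3,4,5} --q--> {1,2,3,4,5}  [seen]
{1,2,3,5} --p--> {1,2,3,4,5}  [seen]
{1,2,3,5} --q--> {1,2,3,4,5}  [seen]
{2,3,4} --p--> {1,2,3,4,5}  [seen]
{2,3,4} --q--> {1,2,3,4,5}  [seen]
Reachable DFA states: {1}, {1,2,5}, {3,5}, {1,2,3,4,5}, {1,2,3,5}, {2,3,4}.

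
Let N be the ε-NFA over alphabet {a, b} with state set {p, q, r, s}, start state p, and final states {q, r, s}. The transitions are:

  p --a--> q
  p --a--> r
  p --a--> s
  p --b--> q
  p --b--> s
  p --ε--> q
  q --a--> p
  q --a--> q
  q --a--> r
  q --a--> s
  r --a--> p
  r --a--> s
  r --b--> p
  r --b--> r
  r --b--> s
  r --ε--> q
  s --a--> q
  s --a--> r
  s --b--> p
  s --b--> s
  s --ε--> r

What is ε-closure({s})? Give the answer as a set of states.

{q, r, s}

Begin with {s}.
s →ε {r}; add r.
r →ε {q}; add q.
ε-closure = {q, r, s}.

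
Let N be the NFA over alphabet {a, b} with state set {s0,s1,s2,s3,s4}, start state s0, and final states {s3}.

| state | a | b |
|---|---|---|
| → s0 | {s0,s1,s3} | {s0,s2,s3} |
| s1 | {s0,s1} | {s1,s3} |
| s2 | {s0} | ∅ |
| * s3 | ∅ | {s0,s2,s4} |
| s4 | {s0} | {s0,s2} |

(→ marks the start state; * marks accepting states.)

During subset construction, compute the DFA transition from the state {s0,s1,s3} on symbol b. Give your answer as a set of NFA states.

{s0,s1,s2,s3,s4}

δ(s0,b) = {s0,s2,s3}; δ(s1,b) = {s1,s3}; δ(s3,b) = {s0,s2,s4}.
Union: {s0,s1,s2,s3,s4}.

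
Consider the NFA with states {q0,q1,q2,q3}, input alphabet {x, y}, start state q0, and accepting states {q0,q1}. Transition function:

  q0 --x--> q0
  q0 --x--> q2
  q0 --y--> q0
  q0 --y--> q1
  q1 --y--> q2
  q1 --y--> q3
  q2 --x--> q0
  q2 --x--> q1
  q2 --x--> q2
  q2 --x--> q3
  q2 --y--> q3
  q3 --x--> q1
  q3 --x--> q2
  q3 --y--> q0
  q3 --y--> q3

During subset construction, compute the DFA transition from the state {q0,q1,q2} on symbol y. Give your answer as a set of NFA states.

{q0,q1,q2,q3}

δ(q0,y) = {q0,q1}; δ(q1,y) = {q2,q3}; δ(q2,y) = {q3}.
Union: {q0,q1,q2,q3}.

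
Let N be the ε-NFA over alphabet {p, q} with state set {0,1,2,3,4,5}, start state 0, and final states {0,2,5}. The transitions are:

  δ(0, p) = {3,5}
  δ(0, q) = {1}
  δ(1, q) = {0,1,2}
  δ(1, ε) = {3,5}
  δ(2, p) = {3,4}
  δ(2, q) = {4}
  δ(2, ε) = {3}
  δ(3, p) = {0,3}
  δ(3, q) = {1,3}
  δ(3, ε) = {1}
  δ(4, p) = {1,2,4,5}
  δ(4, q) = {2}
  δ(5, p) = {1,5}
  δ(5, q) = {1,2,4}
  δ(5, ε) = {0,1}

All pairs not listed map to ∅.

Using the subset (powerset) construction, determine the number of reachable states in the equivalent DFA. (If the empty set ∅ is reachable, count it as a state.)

Start state of the DFA: {0} (ε-closure of the NFA start).
{0} --p--> {0,1,3,5}  [new]
{0} --q--> {0,1,3,5}  [seen]
{0,1,3,5} --p--> {0,1,3,5}  [seen]
{0,1,3,5} --q--> {0,1,2,3,4,5}  [new]
{0,1,2,3,4,5} --p--> {0,1,2,3,4,5}  [seen]
{0,1,2,3,4,5} --q--> {0,1,2,3,4,5}  [seen]
Reachable DFA states: {0}, {0,1,3,5}, {0,1,2,3,4,5}.

3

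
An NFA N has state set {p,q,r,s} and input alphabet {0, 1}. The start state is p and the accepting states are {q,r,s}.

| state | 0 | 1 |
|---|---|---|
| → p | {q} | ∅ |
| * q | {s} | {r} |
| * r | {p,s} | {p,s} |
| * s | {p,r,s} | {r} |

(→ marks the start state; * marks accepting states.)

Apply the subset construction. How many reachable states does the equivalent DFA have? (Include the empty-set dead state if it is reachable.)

8

Start state of the DFA: {p}.
{p} --0--> {q}  [new]
{p} --1--> ∅  [new]
{q} --0--> {s}  [new]
{q} --1--> {r}  [new]
∅ --0--> ∅  [seen]
∅ --1--> ∅  [seen]
{s} --0--> {p,r,s}  [new]
{s} --1--> {r}  [seen]
{r} --0--> {p,s}  [new]
{r} --1--> {p,s}  [seen]
{p,r,s} --0--> {p,q,r,s}  [new]
{p,r,s} --1--> {p,r,s}  [seen]
{p,s} --0--> {p,q,r,s}  [seen]
{p,s} --1--> {r}  [seen]
{p,q,r,s} --0--> {p,q,r,s}  [seen]
{p,q,r,s} --1--> {p,r,s}  [seen]
Reachable DFA states: {p}, {q}, ∅, {s}, {r}, {p,r,s}, {p,s}, {p,q,r,s}.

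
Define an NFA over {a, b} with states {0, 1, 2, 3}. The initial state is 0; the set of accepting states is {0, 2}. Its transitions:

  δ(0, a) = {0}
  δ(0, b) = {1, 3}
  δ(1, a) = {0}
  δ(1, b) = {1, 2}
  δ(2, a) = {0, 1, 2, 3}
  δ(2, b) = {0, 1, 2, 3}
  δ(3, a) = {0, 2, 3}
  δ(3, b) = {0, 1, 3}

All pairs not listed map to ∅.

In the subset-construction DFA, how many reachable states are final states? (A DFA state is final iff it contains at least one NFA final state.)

Start state of the DFA: {0}.
{0} --a--> {0}  [seen]
{0} --b--> {1, 3}  [new]
{1, 3} --a--> {0, 2, 3}  [new]
{1, 3} --b--> {0, 1, 2, 3}  [new]
{0, 2, 3} --a--> {0, 1, 2, 3}  [seen]
{0, 2, 3} --b--> {0, 1, 2, 3}  [seen]
{0, 1, 2, 3} --a--> {0, 1, 2, 3}  [seen]
{0, 1, 2, 3} --b--> {0, 1, 2, 3}  [seen]
Reachable DFA states: {0}, {1, 3}, {0, 2, 3}, {0, 1, 2, 3}.
Accepting DFA states (contain an NFA accepting state): {0}, {0, 2, 3}, {0, 1, 2, 3}.

3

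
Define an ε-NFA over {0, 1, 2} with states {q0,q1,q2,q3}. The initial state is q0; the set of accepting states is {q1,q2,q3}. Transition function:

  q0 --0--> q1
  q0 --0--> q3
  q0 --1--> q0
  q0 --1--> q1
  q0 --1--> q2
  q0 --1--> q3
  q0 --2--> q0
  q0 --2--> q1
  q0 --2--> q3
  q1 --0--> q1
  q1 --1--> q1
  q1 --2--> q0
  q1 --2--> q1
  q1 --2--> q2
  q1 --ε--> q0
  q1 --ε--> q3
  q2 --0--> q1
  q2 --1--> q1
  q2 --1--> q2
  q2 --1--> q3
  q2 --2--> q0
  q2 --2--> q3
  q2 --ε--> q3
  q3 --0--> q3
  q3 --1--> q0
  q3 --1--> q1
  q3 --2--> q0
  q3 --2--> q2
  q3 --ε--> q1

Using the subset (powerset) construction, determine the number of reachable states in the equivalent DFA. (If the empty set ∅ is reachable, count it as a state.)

3

Start state of the DFA: {q0} (ε-closure of the NFA start).
{q0} --0--> {q0,q1,q3}  [new]
{q0} --1--> {q0,q1,q2,q3}  [new]
{q0} --2--> {q0,q1,q3}  [seen]
{q0,q1,q3} --0--> {q0,q1,q3}  [seen]
{q0,q1,q3} --1--> {q0,q1,q2,q3}  [seen]
{q0,q1,q3} --2--> {q0,q1,q2,q3}  [seen]
{q0,q1,q2,q3} --0--> {q0,q1,q3}  [seen]
{q0,q1,q2,q3} --1--> {q0,q1,q2,q3}  [seen]
{q0,q1,q2,q3} --2--> {q0,q1,q2,q3}  [seen]
Reachable DFA states: {q0}, {q0,q1,q3}, {q0,q1,q2,q3}.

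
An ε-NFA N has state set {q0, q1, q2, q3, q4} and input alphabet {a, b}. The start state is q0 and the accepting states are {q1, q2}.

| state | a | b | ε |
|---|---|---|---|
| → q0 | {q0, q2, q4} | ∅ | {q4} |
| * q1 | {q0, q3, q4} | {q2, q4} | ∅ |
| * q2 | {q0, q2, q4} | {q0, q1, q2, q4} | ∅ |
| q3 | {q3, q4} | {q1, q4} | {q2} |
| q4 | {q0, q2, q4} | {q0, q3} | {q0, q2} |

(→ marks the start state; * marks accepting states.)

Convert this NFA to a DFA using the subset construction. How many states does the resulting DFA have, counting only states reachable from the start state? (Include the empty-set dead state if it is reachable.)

3

Start state of the DFA: {q0, q2, q4} (ε-closure of the NFA start).
{q0, q2, q4} --a--> {q0, q2, q4}  [seen]
{q0, q2, q4} --b--> {q0, q1, q2, q3, q4}  [new]
{q0, q1, q2, q3, q4} --a--> {q0, q2, q3, q4}  [new]
{q0, q1, q2, q3, q4} --b--> {q0, q1, q2, q3, q4}  [seen]
{q0, q2, q3, q4} --a--> {q0, q2, q3, q4}  [seen]
{q0, q2, q3, q4} --b--> {q0, q1, q2, q3, q4}  [seen]
Reachable DFA states: {q0, q2, q4}, {q0, q1, q2, q3, q4}, {q0, q2, q3, q4}.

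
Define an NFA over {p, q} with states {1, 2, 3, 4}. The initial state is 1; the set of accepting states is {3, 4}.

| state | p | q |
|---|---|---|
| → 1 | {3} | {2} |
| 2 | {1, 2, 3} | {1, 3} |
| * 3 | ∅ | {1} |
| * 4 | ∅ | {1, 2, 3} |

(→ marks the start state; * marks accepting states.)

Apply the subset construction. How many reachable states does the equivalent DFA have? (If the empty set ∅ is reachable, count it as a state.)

Start state of the DFA: {1}.
{1} --p--> {3}  [new]
{1} --q--> {2}  [new]
{3} --p--> ∅  [new]
{3} --q--> {1}  [seen]
{2} --p--> {1, 2, 3}  [new]
{2} --q--> {1, 3}  [new]
∅ --p--> ∅  [seen]
∅ --q--> ∅  [seen]
{1, 2, 3} --p--> {1, 2, 3}  [seen]
{1, 2, 3} --q--> {1, 2, 3}  [seen]
{1, 3} --p--> {3}  [seen]
{1, 3} --q--> {1, 2}  [new]
{1, 2} --p--> {1, 2, 3}  [seen]
{1, 2} --q--> {1, 2, 3}  [seen]
Reachable DFA states: {1}, {3}, {2}, ∅, {1, 2, 3}, {1, 3}, {1, 2}.

7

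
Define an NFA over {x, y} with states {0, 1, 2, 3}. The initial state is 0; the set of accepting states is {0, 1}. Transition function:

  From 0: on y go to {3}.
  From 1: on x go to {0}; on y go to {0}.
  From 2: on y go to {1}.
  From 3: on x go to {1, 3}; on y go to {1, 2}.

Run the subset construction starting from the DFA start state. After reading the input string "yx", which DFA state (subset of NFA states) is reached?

Start: {0}.
δ(0,y) = {3}.
Union: {3}.
After y: {3}.
δ(3,x) = {1, 3}.
Union: {1, 3}.
After x: {1, 3}.

{1, 3}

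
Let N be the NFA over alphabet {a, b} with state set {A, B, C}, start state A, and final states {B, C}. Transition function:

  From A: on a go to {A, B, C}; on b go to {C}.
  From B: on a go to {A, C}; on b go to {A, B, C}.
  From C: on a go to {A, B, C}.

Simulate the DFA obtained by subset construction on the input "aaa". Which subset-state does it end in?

{A, B, C}

Start: {A}.
δ(A,a) = {A, B, C}.
Union: {A, B, C}.
After a: {A, B, C}.
δ(A,a) = {A, B, C}; δ(B,a) = {A, C}; δ(C,a) = {A, B, C}.
Union: {A, B, C}.
After a: {A, B, C}.
δ(A,a) = {A, B, C}; δ(B,a) = {A, C}; δ(C,a) = {A, B, C}.
Union: {A, B, C}.
After a: {A, B, C}.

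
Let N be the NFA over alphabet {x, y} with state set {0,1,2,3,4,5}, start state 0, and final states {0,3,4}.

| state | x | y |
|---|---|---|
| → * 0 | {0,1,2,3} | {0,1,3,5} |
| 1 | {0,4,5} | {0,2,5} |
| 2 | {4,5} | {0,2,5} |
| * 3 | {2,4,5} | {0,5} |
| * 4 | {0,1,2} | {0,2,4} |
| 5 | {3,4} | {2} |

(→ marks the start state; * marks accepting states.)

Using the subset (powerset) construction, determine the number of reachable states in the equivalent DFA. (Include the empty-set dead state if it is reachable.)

Start state of the DFA: {0}.
{0} --x--> {0,1,2,3}  [new]
{0} --y--> {0,1,3,5}  [new]
{0,1,2,3} --x--> {0,1,2,3,4,5}  [new]
{0,1,2,3} --y--> {0,1,2,3,5}  [new]
{0,1,3,5} --x--> {0,1,2,3,4,5}  [seen]
{0,1,3,5} --y--> {0,1,2,3,5}  [seen]
{0,1,2,3,4,5} --x--> {0,1,2,3,4,5}  [seen]
{0,1,2,3,4,5} --y--> {0,1,2,3,4,5}  [seen]
{0,1,2,3,5} --x--> {0,1,2,3,4,5}  [seen]
{0,1,2,3,5} --y--> {0,1,2,3,5}  [seen]
Reachable DFA states: {0}, {0,1,2,3}, {0,1,3,5}, {0,1,2,3,4,5}, {0,1,2,3,5}.

5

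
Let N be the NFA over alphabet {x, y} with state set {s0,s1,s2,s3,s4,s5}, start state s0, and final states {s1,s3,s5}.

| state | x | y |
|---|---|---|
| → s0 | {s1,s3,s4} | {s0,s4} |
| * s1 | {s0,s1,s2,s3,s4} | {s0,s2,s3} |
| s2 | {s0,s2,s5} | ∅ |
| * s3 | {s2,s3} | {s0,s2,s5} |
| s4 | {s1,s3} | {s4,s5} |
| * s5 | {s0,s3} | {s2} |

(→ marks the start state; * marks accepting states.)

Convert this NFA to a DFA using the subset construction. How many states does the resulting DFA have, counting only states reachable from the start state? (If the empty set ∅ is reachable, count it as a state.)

9

Start state of the DFA: {s0}.
{s0} --x--> {s1,s3,s4}  [new]
{s0} --y--> {s0,s4}  [new]
{s1,s3,s4} --x--> {s0,s1,s2,s3,s4}  [new]
{s1,s3,s4} --y--> {s0,s2,s3,s4,s5}  [new]
{s0,s4} --x--> {s1,s3,s4}  [seen]
{s0,s4} --y--> {s0,s4,s5}  [new]
{s0,s1,s2,s3,s4} --x--> {s0,s1,s2,s3,s4,s5}  [new]
{s0,s1,s2,s3,s4} --y--> {s0,s2,s3,s4,s5}  [seen]
{s0,s2,s3,s4,s5} --x--> {s0,s1,s2,s3,s4,s5}  [seen]
{s0,s2,s3,s4,s5} --y--> {s0,s2,s4,s5}  [new]
{s0,s4,s5} --x--> {s0,s1,s3,s4}  [new]
{s0,s4,s5} --y--> {s0,s2,s4,s5}  [seen]
{s0,s1,s2,s3,s4,s5} --x--> {s0,s1,s2,s3,s4,s5}  [seen]
{s0,s1,s2,s3,s4,s5} --y--> {s0,s2,s3,s4,s5}  [seen]
{s0,s2,s4,s5} --x--> {s0,s1,s2,s3,s4,s5}  [seen]
{s0,s2,s4,s5} --y--> {s0,s2,s4,s5}  [seen]
{s0,s1,s3,s4} --x--> {s0,s1,s2,s3,s4}  [seen]
{s0,s1,s3,s4} --y--> {s0,s2,s3,s4,s5}  [seen]
Reachable DFA states: {s0}, {s1,s3,s4}, {s0,s4}, {s0,s1,s2,s3,s4}, {s0,s2,s3,s4,s5}, {s0,s4,s5}, {s0,s1,s2,s3,s4,s5}, {s0,s2,s4,s5}, {s0,s1,s3,s4}.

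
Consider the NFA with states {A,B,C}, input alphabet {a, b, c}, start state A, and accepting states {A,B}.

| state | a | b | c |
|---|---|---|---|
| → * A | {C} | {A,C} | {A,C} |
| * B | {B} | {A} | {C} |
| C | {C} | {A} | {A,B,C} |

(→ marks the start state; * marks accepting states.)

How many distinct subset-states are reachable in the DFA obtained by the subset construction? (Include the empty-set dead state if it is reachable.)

5

Start state of the DFA: {A}.
{A} --a--> {C}  [new]
{A} --b--> {A,C}  [new]
{A} --c--> {A,C}  [seen]
{C} --a--> {C}  [seen]
{C} --b--> {A}  [seen]
{C} --c--> {A,B,C}  [new]
{A,C} --a--> {C}  [seen]
{A,C} --b--> {A,C}  [seen]
{A,C} --c--> {A,B,C}  [seen]
{A,B,C} --a--> {B,C}  [new]
{A,B,C} --b--> {A,C}  [seen]
{A,B,C} --c--> {A,B,C}  [seen]
{B,C} --a--> {B,C}  [seen]
{B,C} --b--> {A}  [seen]
{B,C} --c--> {A,B,C}  [seen]
Reachable DFA states: {A}, {C}, {A,C}, {A,B,C}, {B,C}.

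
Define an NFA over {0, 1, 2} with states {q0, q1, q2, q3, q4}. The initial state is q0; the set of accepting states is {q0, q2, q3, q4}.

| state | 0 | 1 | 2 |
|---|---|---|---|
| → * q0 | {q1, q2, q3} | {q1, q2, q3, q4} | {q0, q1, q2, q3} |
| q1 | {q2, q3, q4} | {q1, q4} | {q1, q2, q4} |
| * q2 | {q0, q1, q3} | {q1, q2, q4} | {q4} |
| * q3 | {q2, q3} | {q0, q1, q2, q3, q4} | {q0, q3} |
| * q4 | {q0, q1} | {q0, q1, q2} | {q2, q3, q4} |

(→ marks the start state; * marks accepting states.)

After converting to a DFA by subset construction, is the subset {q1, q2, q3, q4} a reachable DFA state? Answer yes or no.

yes

Start state of the DFA: {q0}.
{q0} --0--> {q1, q2, q3}  [new]
{q0} --1--> {q1, q2, q3, q4}  [new]
{q0} --2--> {q0, q1, q2, q3}  [new]
{q1, q2, q3} --0--> {q0, q1, q2, q3, q4}  [new]
{q1, q2, q3} --1--> {q0, q1, q2, q3, q4}  [seen]
{q1, q2, q3} --2--> {q0, q1, q2, q3, q4}  [seen]
{q1, q2, q3, q4} --0--> {q0, q1, q2, q3, q4}  [seen]
{q1, q2, q3, q4} --1--> {q0, q1, q2, q3, q4}  [seen]
{q1, q2, q3, q4} --2--> {q0, q1, q2, q3, q4}  [seen]
{q0, q1, q2, q3} --0--> {q0, q1, q2, q3, q4}  [seen]
{q0, q1, q2, q3} --1--> {q0, q1, q2, q3, q4}  [seen]
{q0, q1, q2, q3} --2--> {q0, q1, q2, q3, q4}  [seen]
{q0, q1, q2, q3, q4} --0--> {q0, q1, q2, q3, q4}  [seen]
{q0, q1, q2, q3, q4} --1--> {q0, q1, q2, q3, q4}  [seen]
{q0, q1, q2, q3, q4} --2--> {q0, q1, q2, q3, q4}  [seen]
Reachable DFA states: {q0}, {q1, q2, q3}, {q1, q2, q3, q4}, {q0, q1, q2, q3}, {q0, q1, q2, q3, q4}.
{q1, q2, q3, q4} is among them.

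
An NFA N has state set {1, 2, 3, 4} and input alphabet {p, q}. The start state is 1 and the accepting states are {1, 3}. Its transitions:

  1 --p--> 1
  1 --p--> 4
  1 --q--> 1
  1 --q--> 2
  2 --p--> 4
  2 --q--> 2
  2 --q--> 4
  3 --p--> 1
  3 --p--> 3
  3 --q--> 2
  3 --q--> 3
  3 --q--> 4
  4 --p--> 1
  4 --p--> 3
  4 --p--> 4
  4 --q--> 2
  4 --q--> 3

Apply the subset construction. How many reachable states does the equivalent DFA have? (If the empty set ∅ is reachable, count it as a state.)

Start state of the DFA: {1}.
{1} --p--> {1, 4}  [new]
{1} --q--> {1, 2}  [new]
{1, 4} --p--> {1, 3, 4}  [new]
{1, 4} --q--> {1, 2, 3}  [new]
{1, 2} --p--> {1, 4}  [seen]
{1, 2} --q--> {1, 2, 4}  [new]
{1, 3, 4} --p--> {1, 3, 4}  [seen]
{1, 3, 4} --q--> {1, 2, 3, 4}  [new]
{1, 2, 3} --p--> {1, 3, 4}  [seen]
{1, 2, 3} --q--> {1, 2, 3, 4}  [seen]
{1, 2, 4} --p--> {1, 3, 4}  [seen]
{1, 2, 4} --q--> {1, 2, 3, 4}  [seen]
{1, 2, 3, 4} --p--> {1, 3, 4}  [seen]
{1, 2, 3, 4} --q--> {1, 2, 3, 4}  [seen]
Reachable DFA states: {1}, {1, 4}, {1, 2}, {1, 3, 4}, {1, 2, 3}, {1, 2, 4}, {1, 2, 3, 4}.

7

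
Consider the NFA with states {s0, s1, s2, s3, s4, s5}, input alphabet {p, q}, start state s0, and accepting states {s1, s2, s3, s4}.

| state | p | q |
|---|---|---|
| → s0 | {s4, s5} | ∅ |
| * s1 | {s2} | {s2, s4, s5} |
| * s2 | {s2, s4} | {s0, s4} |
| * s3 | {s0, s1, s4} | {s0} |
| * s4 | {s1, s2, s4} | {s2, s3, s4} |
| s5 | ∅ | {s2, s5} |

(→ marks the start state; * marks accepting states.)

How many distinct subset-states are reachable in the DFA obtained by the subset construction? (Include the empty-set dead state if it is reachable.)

9

Start state of the DFA: {s0}.
{s0} --p--> {s4, s5}  [new]
{s0} --q--> ∅  [new]
{s4, s5} --p--> {s1, s2, s4}  [new]
{s4, s5} --q--> {s2, s3, s4, s5}  [new]
∅ --p--> ∅  [seen]
∅ --q--> ∅  [seen]
{s1, s2, s4} --p--> {s1, s2, s4}  [seen]
{s1, s2, s4} --q--> {s0, s2, s3, s4, s5}  [new]
{s2, s3, s4, s5} --p--> {s0, s1, s2, s4}  [new]
{s2, s3, s4, s5} --q--> {s0, s2, s3, s4, s5}  [seen]
{s0, s2, s3, s4, s5} --p--> {s0, s1, s2, s4, s5}  [new]
{s0, s2, s3, s4, s5} --q--> {s0, s2, s3, s4, s5}  [seen]
{s0, s1, s2, s4} --p--> {s1, s2, s4, s5}  [new]
{s0, s1, s2, s4} --q--> {s0, s2, s3, s4, s5}  [seen]
{s0, s1, s2, s4, s5} --p--> {s1, s2, s4, s5}  [seen]
{s0, s1, s2, s4, s5} --q--> {s0, s2, s3, s4, s5}  [seen]
{s1, s2, s4, s5} --p--> {s1, s2, s4}  [seen]
{s1, s2, s4, s5} --q--> {s0, s2, s3, s4, s5}  [seen]
Reachable DFA states: {s0}, {s4, s5}, ∅, {s1, s2, s4}, {s2, s3, s4, s5}, {s0, s2, s3, s4, s5}, {s0, s1, s2, s4}, {s0, s1, s2, s4, s5}, {s1, s2, s4, s5}.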